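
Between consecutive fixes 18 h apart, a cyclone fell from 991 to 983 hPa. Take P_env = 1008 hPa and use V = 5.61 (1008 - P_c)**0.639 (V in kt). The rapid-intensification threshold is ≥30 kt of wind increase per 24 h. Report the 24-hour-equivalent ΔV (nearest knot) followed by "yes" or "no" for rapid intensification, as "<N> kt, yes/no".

V₁: ΔP = 17, V ≈ 5.61 × 17^0.639 ≈ 34.29 kt.
V₂: ΔP = 25, V ≈ 5.61 × 25^0.639 ≈ 43.88 kt.
ΔV over 18 h = 9.59 kt → 24 h equivalent = 9.59 × 24/18 ≈ 12.79 kt.
13 kt < 30 kt ⇒ not rapid intensification.

13 kt, no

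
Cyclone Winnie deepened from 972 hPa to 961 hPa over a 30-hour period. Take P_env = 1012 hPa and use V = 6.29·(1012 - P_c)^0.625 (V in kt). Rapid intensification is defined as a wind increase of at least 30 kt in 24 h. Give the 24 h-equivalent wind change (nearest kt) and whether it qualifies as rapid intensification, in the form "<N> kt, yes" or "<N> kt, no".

V₁: ΔP = 40, V ≈ 6.29 × 40^0.625 ≈ 63.09 kt.
V₂: ΔP = 51, V ≈ 6.29 × 51^0.625 ≈ 73.43 kt.
ΔV over 30 h = 10.34 kt → 24 h equivalent = 10.34 × 24/30 ≈ 8.27 kt.
8 kt < 30 kt ⇒ not rapid intensification.

8 kt, no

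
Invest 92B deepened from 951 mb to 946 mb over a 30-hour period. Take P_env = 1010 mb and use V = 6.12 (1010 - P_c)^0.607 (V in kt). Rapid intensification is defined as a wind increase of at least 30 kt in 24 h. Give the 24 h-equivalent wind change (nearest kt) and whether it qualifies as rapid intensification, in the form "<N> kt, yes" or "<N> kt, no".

3 kt, no

V₁: ΔP = 59, V ≈ 6.12 × 59^0.607 ≈ 72.72 kt.
V₂: ΔP = 64, V ≈ 6.12 × 64^0.607 ≈ 76.40 kt.
ΔV over 30 h = 3.68 kt → 24 h equivalent = 3.68 × 24/30 ≈ 2.94 kt.
3 kt < 30 kt ⇒ not rapid intensification.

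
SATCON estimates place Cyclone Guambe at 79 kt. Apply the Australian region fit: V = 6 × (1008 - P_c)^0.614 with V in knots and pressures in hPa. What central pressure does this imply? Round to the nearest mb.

ΔP = (V / 6)^(1/0.614) = (79/6)^1.629.
79/6 = 13.167; 13.167^1.629 ≈ 66.57 mb.
P_c = 1008 − 66.57 = 941.43 ≈ 941 mb.

941 mb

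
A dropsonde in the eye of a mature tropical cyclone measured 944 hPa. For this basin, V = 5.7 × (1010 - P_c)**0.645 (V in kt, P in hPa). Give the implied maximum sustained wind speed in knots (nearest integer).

85 kt

ΔP = 1010 − 944 = 66 hPa.
66^0.645 ≈ 14.914.
V ≈ 5.7 × 14.914 ≈ 85.0 kt.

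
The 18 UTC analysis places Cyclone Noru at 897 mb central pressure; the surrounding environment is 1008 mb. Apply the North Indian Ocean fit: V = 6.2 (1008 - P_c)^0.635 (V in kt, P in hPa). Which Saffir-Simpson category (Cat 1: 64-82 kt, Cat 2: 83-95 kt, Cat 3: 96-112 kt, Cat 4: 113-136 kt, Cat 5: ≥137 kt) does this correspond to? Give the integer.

ΔP = 1008 − 897 = 111 mb.
V ≈ 6.2 × 111^0.635 = 6.2 × 19.90 ≈ 123 kt.
123 kt falls in the Category 4 band.

4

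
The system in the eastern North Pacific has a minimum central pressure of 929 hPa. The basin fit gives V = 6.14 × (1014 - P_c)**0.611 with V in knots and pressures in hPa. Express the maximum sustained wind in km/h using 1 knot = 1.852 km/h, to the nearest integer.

ΔP = 1014 − 929 = 85 hPa.
V ≈ 6.14 × 85^0.611 = 6.14 × 15.096 ≈ 92.692 kt.
92.692 × 1.852 ≈ 171.67 km/h → 172 km/h.

172 km/h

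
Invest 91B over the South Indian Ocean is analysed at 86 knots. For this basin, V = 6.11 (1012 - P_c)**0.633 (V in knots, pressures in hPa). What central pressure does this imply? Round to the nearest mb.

947 mb

ΔP = (V / 6.11)^(1/0.633) = (86/6.11)^1.580.
86/6.11 = 14.075; 14.075^1.580 ≈ 65.21 mb.
P_c = 1012 − 65.21 = 946.79 ≈ 947 mb.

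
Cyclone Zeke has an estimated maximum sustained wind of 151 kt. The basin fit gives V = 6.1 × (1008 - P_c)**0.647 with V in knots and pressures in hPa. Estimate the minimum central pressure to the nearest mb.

865 mb

ΔP = (V / 6.1)^(1/0.647) = (151/6.1)^1.546.
151/6.1 = 24.754; 24.754^1.546 ≈ 142.57 mb.
P_c = 1008 − 142.57 = 865.43 ≈ 865 mb.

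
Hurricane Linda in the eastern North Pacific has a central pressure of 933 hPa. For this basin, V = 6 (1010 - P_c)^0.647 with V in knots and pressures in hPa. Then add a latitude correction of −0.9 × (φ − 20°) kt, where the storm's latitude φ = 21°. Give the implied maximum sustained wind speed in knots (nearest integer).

99 kt

ΔP = 1010 − 933 = 77 hPa.
77^0.647 ≈ 16.617.
V ≈ 6 × 16.617 ≈ 99.7 kt.
Latitude correction: −0.9 × (21 − 20) = -0.9 kt.
Corrected V ≈ 98.8 kt → 99 kt.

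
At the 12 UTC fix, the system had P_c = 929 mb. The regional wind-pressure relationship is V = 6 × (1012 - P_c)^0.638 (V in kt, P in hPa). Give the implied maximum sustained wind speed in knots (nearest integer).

101 kt

ΔP = 1012 − 929 = 83 mb.
83^0.638 ≈ 16.764.
V ≈ 6 × 16.764 ≈ 100.6 kt.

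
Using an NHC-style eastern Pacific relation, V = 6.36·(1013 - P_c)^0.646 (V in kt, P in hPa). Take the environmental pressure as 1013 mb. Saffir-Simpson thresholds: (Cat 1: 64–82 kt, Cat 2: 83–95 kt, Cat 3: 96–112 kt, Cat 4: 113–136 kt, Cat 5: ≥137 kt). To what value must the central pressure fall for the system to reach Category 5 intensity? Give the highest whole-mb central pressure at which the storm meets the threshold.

Category 5 begins at V = 137 kt.
Required ΔP = (137/6.36)^(1/0.646) = 21.541^1.548 ≈ 115.84 mb.
P_c ≤ 1013 − 115.84 = 897.16, so the highest integer P_c is 897 mb.

897 mb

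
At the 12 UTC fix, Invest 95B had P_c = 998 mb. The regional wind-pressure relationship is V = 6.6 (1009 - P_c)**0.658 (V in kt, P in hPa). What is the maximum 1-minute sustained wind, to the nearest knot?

32 kt

ΔP = 1009 − 998 = 11 mb.
11^0.658 ≈ 4.844.
V ≈ 6.6 × 4.844 ≈ 32.0 kt.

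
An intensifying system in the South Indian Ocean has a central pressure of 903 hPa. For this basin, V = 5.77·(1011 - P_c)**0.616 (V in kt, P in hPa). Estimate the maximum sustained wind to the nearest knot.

ΔP = 1011 − 903 = 108 hPa.
108^0.616 ≈ 17.889.
V ≈ 5.77 × 17.889 ≈ 103.2 kt.

103 kt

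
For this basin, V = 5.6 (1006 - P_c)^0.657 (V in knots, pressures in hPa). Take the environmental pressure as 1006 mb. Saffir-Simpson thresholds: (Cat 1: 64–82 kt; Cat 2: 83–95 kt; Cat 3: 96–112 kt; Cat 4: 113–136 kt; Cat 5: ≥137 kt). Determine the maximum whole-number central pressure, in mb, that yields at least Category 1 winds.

965 mb

Category 1 begins at V = 64 kt.
Required ΔP = (64/5.6)^(1/0.657) = 11.429^1.522 ≈ 40.77 mb.
P_c ≤ 1006 − 40.77 = 965.23, so the highest integer P_c is 965 mb.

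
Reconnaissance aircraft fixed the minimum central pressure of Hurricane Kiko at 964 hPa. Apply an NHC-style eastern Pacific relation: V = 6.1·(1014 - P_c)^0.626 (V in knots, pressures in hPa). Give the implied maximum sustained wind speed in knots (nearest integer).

71 kt

ΔP = 1014 − 964 = 50 hPa.
50^0.626 ≈ 11.576.
V ≈ 6.1 × 11.576 ≈ 70.6 kt.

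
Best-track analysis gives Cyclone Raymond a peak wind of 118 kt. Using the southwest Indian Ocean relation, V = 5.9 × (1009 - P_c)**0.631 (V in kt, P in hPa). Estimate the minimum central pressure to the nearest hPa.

894 hPa

ΔP = (V / 5.9)^(1/0.631) = (118/5.9)^1.585.
118/5.9 = 20.000; 20.000^1.585 ≈ 115.31 hPa.
P_c = 1009 − 115.31 = 893.69 ≈ 894 hPa.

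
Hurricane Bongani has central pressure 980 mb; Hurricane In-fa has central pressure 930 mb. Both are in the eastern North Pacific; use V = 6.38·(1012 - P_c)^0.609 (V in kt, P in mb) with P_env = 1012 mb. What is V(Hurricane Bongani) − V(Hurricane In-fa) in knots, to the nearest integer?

-41 kt

Hurricane Bongani: ΔP = 32; V ≈ 6.38 × 32^0.609 ≈ 52.66 kt.
Hurricane In-fa: ΔP = 82; V ≈ 6.38 × 82^0.609 ≈ 93.40 kt.
Difference ≈ 52.66 − 93.40 = -40.74 → -41 kt.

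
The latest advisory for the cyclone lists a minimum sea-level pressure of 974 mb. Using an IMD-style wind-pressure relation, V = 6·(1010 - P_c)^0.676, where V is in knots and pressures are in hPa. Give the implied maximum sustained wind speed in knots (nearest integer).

ΔP = 1010 − 974 = 36 mb.
36^0.676 ≈ 11.274.
V ≈ 6 × 11.274 ≈ 67.6 kt.

68 kt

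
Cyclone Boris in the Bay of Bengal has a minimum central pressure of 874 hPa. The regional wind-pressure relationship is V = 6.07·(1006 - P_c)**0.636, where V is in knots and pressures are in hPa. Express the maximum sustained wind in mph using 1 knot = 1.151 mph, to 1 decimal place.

155.9 mph

ΔP = 1006 − 874 = 132 hPa.
V ≈ 6.07 × 132^0.636 = 6.07 × 22.320 ≈ 135.480 kt.
135.480 × 1.151 ≈ 155.94 mph → 155.9 mph.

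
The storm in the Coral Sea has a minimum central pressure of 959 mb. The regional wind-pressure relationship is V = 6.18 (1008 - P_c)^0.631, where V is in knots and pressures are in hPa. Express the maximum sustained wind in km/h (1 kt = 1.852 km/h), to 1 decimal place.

ΔP = 1008 − 959 = 49 mb.
V ≈ 6.18 × 49^0.631 = 6.18 × 11.655 ≈ 72.028 kt.
72.028 × 1.852 ≈ 133.40 km/h → 133.4 km/h.

133.4 km/h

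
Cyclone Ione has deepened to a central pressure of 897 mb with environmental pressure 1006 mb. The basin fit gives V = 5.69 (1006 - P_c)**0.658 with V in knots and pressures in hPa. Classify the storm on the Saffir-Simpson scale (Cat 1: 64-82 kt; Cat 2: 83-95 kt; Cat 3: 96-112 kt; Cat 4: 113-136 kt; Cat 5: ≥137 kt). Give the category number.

ΔP = 1006 − 897 = 109 mb.
V ≈ 5.69 × 109^0.658 = 5.69 × 21.91 ≈ 125 kt.
125 kt falls in the Category 4 band.

4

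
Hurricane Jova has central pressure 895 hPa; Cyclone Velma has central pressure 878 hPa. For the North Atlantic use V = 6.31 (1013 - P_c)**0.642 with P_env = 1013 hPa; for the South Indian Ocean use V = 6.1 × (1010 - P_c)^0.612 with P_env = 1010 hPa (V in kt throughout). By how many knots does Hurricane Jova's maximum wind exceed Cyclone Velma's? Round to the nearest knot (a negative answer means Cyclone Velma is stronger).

14 kt

Hurricane Jova: ΔP = 118; V ≈ 6.31 × 118^0.642 ≈ 134.95 kt.
Cyclone Velma: ΔP = 132; V ≈ 6.1 × 132^0.612 ≈ 121.09 kt.
Difference ≈ 134.95 − 121.09 = 13.86 → 14 kt.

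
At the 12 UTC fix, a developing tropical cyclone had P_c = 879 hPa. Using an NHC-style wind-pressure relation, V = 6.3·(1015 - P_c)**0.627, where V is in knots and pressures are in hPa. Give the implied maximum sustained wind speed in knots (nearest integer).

137 kt

ΔP = 1015 − 879 = 136 hPa.
136^0.627 ≈ 21.764.
V ≈ 6.3 × 21.764 ≈ 137.1 kt.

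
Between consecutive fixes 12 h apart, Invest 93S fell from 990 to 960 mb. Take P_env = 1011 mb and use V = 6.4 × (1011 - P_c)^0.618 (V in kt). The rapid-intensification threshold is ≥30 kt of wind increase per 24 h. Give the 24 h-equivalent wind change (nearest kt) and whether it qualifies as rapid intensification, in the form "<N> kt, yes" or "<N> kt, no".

61 kt, yes

V₁: ΔP = 21, V ≈ 6.4 × 21^0.618 ≈ 42.01 kt.
V₂: ΔP = 51, V ≈ 6.4 × 51^0.618 ≈ 72.69 kt.
ΔV over 12 h = 30.68 kt → 24 h equivalent = 30.68 × 24/12 ≈ 61.36 kt.
61 kt ≥ 30 kt ⇒ rapid intensification.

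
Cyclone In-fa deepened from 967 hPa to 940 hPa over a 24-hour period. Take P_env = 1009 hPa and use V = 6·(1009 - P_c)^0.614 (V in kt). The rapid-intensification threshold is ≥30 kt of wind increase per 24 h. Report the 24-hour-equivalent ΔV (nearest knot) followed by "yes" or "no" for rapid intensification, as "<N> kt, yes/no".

V₁: ΔP = 42, V ≈ 6 × 42^0.614 ≈ 59.54 kt.
V₂: ΔP = 69, V ≈ 6 × 69^0.614 ≈ 80.76 kt.
ΔV over 24 h = 21.22 kt → 24 h equivalent = 21.22 × 24/24 ≈ 21.22 kt.
21 kt < 30 kt ⇒ not rapid intensification.

21 kt, no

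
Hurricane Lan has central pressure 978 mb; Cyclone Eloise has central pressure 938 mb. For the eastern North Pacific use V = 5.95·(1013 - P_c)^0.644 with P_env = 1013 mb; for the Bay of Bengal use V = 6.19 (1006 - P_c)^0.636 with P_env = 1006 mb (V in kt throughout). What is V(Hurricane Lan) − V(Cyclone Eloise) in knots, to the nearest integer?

-32 kt

Hurricane Lan: ΔP = 35; V ≈ 5.95 × 35^0.644 ≈ 58.73 kt.
Cyclone Eloise: ΔP = 68; V ≈ 6.19 × 68^0.636 ≈ 90.61 kt.
Difference ≈ 58.73 − 90.61 = -31.88 → -32 kt.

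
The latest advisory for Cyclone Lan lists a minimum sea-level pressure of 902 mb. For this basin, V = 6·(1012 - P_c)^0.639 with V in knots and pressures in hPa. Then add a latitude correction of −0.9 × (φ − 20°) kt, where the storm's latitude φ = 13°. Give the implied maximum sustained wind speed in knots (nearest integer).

ΔP = 1012 − 902 = 110 mb.
110^0.639 ≈ 20.158.
V ≈ 6 × 20.158 ≈ 120.9 kt.
Latitude correction: −0.9 × (13 − 20) = 6.3 kt.
Corrected V ≈ 127.2 kt → 127 kt.

127 kt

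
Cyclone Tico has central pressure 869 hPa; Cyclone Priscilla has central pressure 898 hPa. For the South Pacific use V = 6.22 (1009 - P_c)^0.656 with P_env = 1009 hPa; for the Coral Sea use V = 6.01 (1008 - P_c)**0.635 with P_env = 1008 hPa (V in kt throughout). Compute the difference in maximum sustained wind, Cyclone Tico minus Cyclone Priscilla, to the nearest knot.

40 kt

Cyclone Tico: ΔP = 140; V ≈ 6.22 × 140^0.656 ≈ 159.09 kt.
Cyclone Priscilla: ΔP = 110; V ≈ 6.01 × 110^0.635 ≈ 118.89 kt.
Difference ≈ 159.09 − 118.89 = 40.20 → 40 kt.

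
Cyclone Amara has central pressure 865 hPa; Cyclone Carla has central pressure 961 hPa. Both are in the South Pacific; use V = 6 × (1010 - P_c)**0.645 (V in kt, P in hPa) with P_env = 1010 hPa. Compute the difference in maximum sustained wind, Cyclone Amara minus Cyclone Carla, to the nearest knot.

Cyclone Amara: ΔP = 145; V ≈ 6 × 145^0.645 ≈ 148.67 kt.
Cyclone Carla: ΔP = 49; V ≈ 6 × 49^0.645 ≈ 73.85 kt.
Difference ≈ 148.67 − 73.85 = 74.82 → 75 kt.

75 kt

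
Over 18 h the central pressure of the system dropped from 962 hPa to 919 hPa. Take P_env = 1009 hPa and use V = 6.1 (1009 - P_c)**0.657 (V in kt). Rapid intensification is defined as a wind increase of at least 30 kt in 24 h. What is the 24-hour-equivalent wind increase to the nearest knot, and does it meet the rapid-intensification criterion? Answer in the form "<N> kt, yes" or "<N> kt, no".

54 kt, yes

V₁: ΔP = 47, V ≈ 6.1 × 47^0.657 ≈ 76.54 kt.
V₂: ΔP = 90, V ≈ 6.1 × 90^0.657 ≈ 117.29 kt.
ΔV over 18 h = 40.75 kt → 24 h equivalent = 40.75 × 24/18 ≈ 54.33 kt.
54 kt ≥ 30 kt ⇒ rapid intensification.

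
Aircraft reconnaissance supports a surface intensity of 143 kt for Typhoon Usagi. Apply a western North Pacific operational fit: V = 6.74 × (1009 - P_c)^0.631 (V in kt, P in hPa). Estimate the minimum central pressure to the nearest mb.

882 mb

ΔP = (V / 6.74)^(1/0.631) = (143/6.74)^1.585.
143/6.74 = 21.217; 21.217^1.585 ≈ 126.62 mb.
P_c = 1009 − 126.62 = 882.38 ≈ 882 mb.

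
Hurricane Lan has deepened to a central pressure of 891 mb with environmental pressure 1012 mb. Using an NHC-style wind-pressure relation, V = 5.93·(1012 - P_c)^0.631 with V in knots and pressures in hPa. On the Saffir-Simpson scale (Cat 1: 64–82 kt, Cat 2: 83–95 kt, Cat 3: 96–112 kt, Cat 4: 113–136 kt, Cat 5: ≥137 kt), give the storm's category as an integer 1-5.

ΔP = 1012 − 891 = 121 mb.
V ≈ 5.93 × 121^0.631 = 5.93 × 20.62 ≈ 122 kt.
122 kt falls in the Category 4 band.

4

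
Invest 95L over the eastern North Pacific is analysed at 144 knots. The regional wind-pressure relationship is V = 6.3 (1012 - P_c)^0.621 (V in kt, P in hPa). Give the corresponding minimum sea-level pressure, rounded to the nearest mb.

ΔP = (V / 6.3)^(1/0.621) = (144/6.3)^1.610.
144/6.3 = 22.857; 22.857^1.610 ≈ 154.33 mb.
P_c = 1012 − 154.33 = 857.67 ≈ 858 mb.

858 mb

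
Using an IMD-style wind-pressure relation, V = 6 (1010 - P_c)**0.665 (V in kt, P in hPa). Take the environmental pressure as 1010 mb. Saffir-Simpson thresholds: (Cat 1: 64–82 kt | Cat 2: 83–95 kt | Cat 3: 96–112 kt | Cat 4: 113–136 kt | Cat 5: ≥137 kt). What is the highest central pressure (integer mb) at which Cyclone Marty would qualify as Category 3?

945 mb

Category 3 begins at V = 96 kt.
Required ΔP = (96/6)^(1/0.665) = 16.000^1.504 ≈ 64.67 mb.
P_c ≤ 1010 − 64.67 = 945.33, so the highest integer P_c is 945 mb.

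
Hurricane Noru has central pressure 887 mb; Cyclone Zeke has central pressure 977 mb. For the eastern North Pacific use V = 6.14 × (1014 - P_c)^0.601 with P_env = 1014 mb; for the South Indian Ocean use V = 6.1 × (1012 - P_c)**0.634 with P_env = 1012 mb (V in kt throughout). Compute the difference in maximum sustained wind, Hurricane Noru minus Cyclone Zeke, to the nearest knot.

55 kt

Hurricane Noru: ΔP = 127; V ≈ 6.14 × 127^0.601 ≈ 112.86 kt.
Cyclone Zeke: ΔP = 35; V ≈ 6.1 × 35^0.634 ≈ 58.11 kt.
Difference ≈ 112.86 − 58.11 = 54.75 → 55 kt.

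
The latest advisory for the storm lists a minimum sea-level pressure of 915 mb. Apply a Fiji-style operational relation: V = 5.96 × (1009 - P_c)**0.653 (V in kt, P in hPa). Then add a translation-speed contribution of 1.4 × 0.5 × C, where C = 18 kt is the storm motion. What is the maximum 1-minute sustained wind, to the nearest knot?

ΔP = 1009 − 915 = 94 mb.
94^0.653 ≈ 19.429.
V ≈ 5.96 × 19.429 ≈ 115.8 kt.
Translation term: 1.4 × 0.5 × 18 = 12.6 kt.
Corrected V ≈ 128.4 kt → 128 kt.

128 kt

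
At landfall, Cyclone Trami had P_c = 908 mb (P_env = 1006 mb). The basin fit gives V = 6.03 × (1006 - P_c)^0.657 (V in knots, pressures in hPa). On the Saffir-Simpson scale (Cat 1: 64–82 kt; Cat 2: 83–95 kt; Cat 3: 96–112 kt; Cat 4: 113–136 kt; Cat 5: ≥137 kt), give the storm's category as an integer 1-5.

ΔP = 1006 − 908 = 98 mb.
V ≈ 6.03 × 98^0.657 = 6.03 × 20.33 ≈ 123 kt.
123 kt falls in the Category 4 band.

4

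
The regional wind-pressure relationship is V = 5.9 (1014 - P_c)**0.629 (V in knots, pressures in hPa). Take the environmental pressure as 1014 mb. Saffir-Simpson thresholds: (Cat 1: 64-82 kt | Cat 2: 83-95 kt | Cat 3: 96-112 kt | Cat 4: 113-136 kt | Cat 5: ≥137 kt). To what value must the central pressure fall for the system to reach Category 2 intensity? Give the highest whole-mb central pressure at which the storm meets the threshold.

Category 2 begins at V = 83 kt.
Required ΔP = (83/5.9)^(1/0.629) = 14.068^1.590 ≈ 66.91 mb.
P_c ≤ 1014 − 66.91 = 947.09, so the highest integer P_c is 947 mb.

947 mb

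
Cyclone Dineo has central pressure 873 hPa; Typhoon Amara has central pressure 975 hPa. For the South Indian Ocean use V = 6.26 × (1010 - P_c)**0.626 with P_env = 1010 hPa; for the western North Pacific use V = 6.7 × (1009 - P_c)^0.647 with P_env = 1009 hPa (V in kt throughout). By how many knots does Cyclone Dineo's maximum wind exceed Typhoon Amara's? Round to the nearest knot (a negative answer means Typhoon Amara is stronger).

71 kt

Cyclone Dineo: ΔP = 137; V ≈ 6.26 × 137^0.626 ≈ 136.20 kt.
Typhoon Amara: ΔP = 34; V ≈ 6.7 × 34^0.647 ≈ 65.61 kt.
Difference ≈ 136.20 − 65.61 = 70.59 → 71 kt.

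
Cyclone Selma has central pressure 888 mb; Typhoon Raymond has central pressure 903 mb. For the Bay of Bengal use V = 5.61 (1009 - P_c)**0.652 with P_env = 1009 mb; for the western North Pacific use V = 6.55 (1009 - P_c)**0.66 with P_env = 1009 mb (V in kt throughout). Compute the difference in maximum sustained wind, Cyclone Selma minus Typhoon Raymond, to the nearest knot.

Cyclone Selma: ΔP = 121; V ≈ 5.61 × 121^0.652 ≈ 127.92 kt.
Typhoon Raymond: ΔP = 106; V ≈ 6.55 × 106^0.66 ≈ 142.21 kt.
Difference ≈ 127.92 − 142.21 = -14.29 → -14 kt.

-14 kt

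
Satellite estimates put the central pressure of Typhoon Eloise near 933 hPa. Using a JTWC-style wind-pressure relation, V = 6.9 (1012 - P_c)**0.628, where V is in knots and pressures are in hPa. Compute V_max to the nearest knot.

ΔP = 1012 − 933 = 79 hPa.
79^0.628 ≈ 15.549.
V ≈ 6.9 × 15.549 ≈ 107.3 kt.

107 kt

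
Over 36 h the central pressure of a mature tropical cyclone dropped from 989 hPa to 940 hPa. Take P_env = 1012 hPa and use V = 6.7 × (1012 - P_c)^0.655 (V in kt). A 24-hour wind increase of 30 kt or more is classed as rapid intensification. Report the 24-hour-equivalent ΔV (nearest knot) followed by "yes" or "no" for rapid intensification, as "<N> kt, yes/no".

39 kt, yes

V₁: ΔP = 23, V ≈ 6.7 × 23^0.655 ≈ 52.24 kt.
V₂: ΔP = 72, V ≈ 6.7 × 72^0.655 ≈ 110.31 kt.
ΔV over 36 h = 58.07 kt → 24 h equivalent = 58.07 × 24/36 ≈ 38.71 kt.
39 kt ≥ 30 kt ⇒ rapid intensification.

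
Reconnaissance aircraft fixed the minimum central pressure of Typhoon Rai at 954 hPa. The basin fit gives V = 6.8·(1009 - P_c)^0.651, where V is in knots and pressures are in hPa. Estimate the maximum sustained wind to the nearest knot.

ΔP = 1009 − 954 = 55 hPa.
55^0.651 ≈ 13.582.
V ≈ 6.8 × 13.582 ≈ 92.4 kt.

92 kt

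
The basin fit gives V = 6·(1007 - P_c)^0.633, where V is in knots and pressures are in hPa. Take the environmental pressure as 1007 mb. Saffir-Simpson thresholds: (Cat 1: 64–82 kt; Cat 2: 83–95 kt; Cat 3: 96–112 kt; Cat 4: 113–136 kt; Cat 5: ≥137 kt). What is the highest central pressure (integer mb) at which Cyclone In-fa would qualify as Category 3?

927 mb

Category 3 begins at V = 96 kt.
Required ΔP = (96/6)^(1/0.633) = 16.000^1.580 ≈ 79.84 mb.
P_c ≤ 1007 − 79.84 = 927.16, so the highest integer P_c is 927 mb.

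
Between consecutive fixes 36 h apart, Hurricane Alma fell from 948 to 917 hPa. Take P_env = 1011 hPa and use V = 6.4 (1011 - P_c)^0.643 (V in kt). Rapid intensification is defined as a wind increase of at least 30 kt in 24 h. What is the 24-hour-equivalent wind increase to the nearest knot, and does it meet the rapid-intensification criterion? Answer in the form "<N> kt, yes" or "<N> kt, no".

18 kt, no

V₁: ΔP = 63, V ≈ 6.4 × 63^0.643 ≈ 91.87 kt.
V₂: ΔP = 94, V ≈ 6.4 × 94^0.643 ≈ 118.82 kt.
ΔV over 36 h = 26.95 kt → 24 h equivalent = 26.95 × 24/36 ≈ 17.97 kt.
18 kt < 30 kt ⇒ not rapid intensification.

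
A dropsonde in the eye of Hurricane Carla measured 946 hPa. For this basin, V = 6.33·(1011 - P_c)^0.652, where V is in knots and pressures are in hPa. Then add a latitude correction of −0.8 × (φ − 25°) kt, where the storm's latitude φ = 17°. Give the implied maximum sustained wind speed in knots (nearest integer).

103 kt

ΔP = 1011 − 946 = 65 hPa.
65^0.652 ≈ 15.206.
V ≈ 6.33 × 15.206 ≈ 96.3 kt.
Latitude correction: −0.8 × (17 − 25) = 6.4 kt.
Corrected V ≈ 102.7 kt → 103 kt.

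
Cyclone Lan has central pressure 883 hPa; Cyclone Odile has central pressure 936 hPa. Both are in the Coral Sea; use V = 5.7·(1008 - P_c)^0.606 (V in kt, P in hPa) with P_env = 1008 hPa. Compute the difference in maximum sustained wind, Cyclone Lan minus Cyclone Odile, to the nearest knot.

30 kt

Cyclone Lan: ΔP = 125; V ≈ 5.7 × 125^0.606 ≈ 106.32 kt.
Cyclone Odile: ΔP = 72; V ≈ 5.7 × 72^0.606 ≈ 76.11 kt.
Difference ≈ 106.32 − 76.11 = 30.21 → 30 kt.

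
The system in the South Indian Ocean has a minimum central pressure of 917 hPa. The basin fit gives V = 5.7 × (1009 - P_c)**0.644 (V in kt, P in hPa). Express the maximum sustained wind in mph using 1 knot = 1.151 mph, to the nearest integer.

ΔP = 1009 − 917 = 92 hPa.
V ≈ 5.7 × 92^0.644 = 5.7 × 18.394 ≈ 104.847 kt.
104.847 × 1.151 ≈ 120.68 mph → 121 mph.

121 mph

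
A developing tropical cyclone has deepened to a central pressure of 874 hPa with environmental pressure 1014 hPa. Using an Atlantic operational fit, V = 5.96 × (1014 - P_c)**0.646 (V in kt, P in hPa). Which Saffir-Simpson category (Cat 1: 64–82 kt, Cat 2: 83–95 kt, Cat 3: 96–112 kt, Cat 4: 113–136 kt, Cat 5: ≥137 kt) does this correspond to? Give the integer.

5

ΔP = 1014 − 874 = 140 hPa.
V ≈ 5.96 × 140^0.646 = 5.96 × 24.34 ≈ 145 kt.
145 kt falls in the Category 5 band.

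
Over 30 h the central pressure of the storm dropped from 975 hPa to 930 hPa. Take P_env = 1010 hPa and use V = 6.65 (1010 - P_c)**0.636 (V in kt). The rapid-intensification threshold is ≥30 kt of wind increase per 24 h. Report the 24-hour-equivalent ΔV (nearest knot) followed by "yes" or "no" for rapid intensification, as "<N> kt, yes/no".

V₁: ΔP = 35, V ≈ 6.65 × 35^0.636 ≈ 63.80 kt.
V₂: ΔP = 80, V ≈ 6.65 × 80^0.636 ≈ 107.94 kt.
ΔV over 30 h = 44.14 kt → 24 h equivalent = 44.14 × 24/30 ≈ 35.31 kt.
35 kt ≥ 30 kt ⇒ rapid intensification.

35 kt, yes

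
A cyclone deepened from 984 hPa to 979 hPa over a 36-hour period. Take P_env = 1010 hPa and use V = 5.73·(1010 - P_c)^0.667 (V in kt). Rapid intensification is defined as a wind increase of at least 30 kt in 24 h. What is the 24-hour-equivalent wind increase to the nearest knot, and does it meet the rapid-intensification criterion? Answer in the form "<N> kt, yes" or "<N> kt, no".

4 kt, no

V₁: ΔP = 26, V ≈ 5.73 × 26^0.667 ≈ 50.34 kt.
V₂: ΔP = 31, V ≈ 5.73 × 31^0.667 ≈ 56.61 kt.
ΔV over 36 h = 6.27 kt → 24 h equivalent = 6.27 × 24/36 ≈ 4.18 kt.
4 kt < 30 kt ⇒ not rapid intensification.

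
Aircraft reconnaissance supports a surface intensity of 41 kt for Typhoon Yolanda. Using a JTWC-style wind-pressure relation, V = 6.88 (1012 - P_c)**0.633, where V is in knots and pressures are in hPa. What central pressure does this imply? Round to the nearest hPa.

ΔP = (V / 6.88)^(1/0.633) = (41/6.88)^1.580.
41/6.88 = 5.959; 5.959^1.580 ≈ 16.77 hPa.
P_c = 1012 − 16.77 = 995.23 ≈ 995 hPa.

995 hPa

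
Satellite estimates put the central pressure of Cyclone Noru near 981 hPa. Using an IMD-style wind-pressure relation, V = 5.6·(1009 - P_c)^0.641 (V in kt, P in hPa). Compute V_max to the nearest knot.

47 kt

ΔP = 1009 − 981 = 28 hPa.
28^0.641 ≈ 8.465.
V ≈ 5.6 × 8.465 ≈ 47.4 kt.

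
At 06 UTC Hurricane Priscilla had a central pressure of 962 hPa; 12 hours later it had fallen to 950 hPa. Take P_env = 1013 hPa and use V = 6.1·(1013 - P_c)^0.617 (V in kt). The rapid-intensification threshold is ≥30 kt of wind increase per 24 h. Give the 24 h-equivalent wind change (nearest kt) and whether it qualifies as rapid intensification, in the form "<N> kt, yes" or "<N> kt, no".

V₁: ΔP = 51, V ≈ 6.1 × 51^0.617 ≈ 69.01 kt.
V₂: ΔP = 63, V ≈ 6.1 × 63^0.617 ≈ 78.62 kt.
ΔV over 12 h = 9.61 kt → 24 h equivalent = 9.61 × 24/12 ≈ 19.22 kt.
19 kt < 30 kt ⇒ not rapid intensification.

19 kt, no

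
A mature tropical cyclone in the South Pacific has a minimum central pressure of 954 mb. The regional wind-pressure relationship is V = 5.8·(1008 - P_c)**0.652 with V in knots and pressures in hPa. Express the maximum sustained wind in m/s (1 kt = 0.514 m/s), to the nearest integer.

40 m/s

ΔP = 1008 − 954 = 54 mb.
V ≈ 5.8 × 54^0.652 = 5.8 × 13.475 ≈ 78.154 kt.
78.154 × 0.514 ≈ 40.17 m/s → 40 m/s.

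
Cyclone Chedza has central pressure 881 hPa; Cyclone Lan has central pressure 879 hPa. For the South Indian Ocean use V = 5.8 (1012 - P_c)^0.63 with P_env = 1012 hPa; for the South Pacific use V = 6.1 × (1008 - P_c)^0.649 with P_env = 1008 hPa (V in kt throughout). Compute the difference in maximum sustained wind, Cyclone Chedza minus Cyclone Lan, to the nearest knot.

-18 kt

Cyclone Chedza: ΔP = 131; V ≈ 5.8 × 131^0.63 ≈ 125.11 kt.
Cyclone Lan: ΔP = 129; V ≈ 6.1 × 129^0.649 ≈ 142.92 kt.
Difference ≈ 125.11 − 142.92 = -17.81 → -18 kt.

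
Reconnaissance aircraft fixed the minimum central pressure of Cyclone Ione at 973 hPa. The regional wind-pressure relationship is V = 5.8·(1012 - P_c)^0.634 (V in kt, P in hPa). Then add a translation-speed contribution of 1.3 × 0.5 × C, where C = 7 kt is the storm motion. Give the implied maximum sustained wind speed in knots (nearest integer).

64 kt

ΔP = 1012 − 973 = 39 hPa.
39^0.634 ≈ 10.203.
V ≈ 5.8 × 10.203 ≈ 59.2 kt.
Translation term: 1.3 × 0.5 × 7 = 4.55 kt.
Corrected V ≈ 63.75 kt → 64 kt.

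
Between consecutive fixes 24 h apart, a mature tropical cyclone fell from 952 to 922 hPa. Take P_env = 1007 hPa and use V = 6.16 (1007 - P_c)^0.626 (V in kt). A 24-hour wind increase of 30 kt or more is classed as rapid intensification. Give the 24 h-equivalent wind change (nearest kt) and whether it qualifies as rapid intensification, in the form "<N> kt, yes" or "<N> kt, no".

24 kt, no

V₁: ΔP = 55, V ≈ 6.16 × 55^0.626 ≈ 75.69 kt.
V₂: ΔP = 85, V ≈ 6.16 × 85^0.626 ≈ 99.40 kt.
ΔV over 24 h = 23.71 kt → 24 h equivalent = 23.71 × 24/24 ≈ 23.71 kt.
24 kt < 30 kt ⇒ not rapid intensification.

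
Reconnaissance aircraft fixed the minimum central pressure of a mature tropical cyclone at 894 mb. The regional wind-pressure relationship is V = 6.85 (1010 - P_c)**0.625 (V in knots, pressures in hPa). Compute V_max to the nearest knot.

ΔP = 1010 − 894 = 116 mb.
116^0.625 ≈ 19.511.
V ≈ 6.85 × 19.511 ≈ 133.7 kt.

134 kt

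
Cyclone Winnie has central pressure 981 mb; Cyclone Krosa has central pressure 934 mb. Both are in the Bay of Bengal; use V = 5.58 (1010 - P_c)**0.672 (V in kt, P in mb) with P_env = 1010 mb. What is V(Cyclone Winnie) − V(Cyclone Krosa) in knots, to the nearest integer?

Cyclone Winnie: ΔP = 29; V ≈ 5.58 × 29^0.672 ≈ 53.62 kt.
Cyclone Krosa: ΔP = 76; V ≈ 5.58 × 76^0.672 ≈ 102.46 kt.
Difference ≈ 53.62 − 102.46 = -48.84 → -49 kt.

-49 kt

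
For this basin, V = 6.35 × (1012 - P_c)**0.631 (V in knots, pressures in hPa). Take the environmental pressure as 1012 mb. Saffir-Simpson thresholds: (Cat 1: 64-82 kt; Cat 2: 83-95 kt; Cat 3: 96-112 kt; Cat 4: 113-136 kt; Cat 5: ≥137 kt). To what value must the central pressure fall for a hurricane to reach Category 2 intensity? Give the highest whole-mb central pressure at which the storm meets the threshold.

953 mb

Category 2 begins at V = 83 kt.
Required ΔP = (83/6.35)^(1/0.631) = 13.071^1.585 ≈ 58.76 mb.
P_c ≤ 1012 − 58.76 = 953.24, so the highest integer P_c is 953 mb.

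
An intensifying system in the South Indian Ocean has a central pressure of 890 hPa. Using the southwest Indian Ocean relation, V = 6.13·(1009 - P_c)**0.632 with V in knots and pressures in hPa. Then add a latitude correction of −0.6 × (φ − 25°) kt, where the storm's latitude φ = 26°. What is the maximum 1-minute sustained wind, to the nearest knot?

125 kt

ΔP = 1009 − 890 = 119 hPa.
119^0.632 ≈ 20.500.
V ≈ 6.13 × 20.500 ≈ 125.7 kt.
Latitude correction: −0.6 × (26 − 25) = -0.6 kt.
Corrected V ≈ 125.1 kt → 125 kt.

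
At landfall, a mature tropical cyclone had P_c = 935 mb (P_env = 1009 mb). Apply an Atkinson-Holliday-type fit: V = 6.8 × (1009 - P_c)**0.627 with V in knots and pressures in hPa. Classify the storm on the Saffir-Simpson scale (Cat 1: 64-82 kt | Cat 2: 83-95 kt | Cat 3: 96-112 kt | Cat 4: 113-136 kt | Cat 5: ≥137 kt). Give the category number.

3

ΔP = 1009 − 935 = 74 mb.
V ≈ 6.8 × 74^0.627 = 6.8 × 14.86 ≈ 101 kt.
101 kt falls in the Category 3 band.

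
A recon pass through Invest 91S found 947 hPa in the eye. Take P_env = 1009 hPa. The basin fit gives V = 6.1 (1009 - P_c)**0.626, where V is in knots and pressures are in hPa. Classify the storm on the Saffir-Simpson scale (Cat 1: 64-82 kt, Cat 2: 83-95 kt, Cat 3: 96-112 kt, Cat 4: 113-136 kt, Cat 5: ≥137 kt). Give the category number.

1

ΔP = 1009 − 947 = 62 hPa.
V ≈ 6.1 × 62^0.626 = 6.1 × 13.24 ≈ 81 kt.
81 kt falls in the Category 1 band.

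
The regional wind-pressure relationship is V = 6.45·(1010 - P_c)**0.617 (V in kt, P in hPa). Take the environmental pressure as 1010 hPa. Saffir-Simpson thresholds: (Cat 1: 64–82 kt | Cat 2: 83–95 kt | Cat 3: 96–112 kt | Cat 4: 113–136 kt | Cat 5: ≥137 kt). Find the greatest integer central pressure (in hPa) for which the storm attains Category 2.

Category 2 begins at V = 83 kt.
Required ΔP = (83/6.45)^(1/0.617) = 12.868^1.621 ≈ 62.84 hPa.
P_c ≤ 1010 − 62.84 = 947.16, so the highest integer P_c is 947 hPa.

947 hPa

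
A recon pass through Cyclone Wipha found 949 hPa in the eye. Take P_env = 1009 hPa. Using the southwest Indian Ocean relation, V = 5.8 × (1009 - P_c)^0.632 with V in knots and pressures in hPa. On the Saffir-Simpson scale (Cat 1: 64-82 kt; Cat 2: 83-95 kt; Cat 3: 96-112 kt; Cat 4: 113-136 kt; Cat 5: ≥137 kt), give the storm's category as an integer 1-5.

ΔP = 1009 − 949 = 60 hPa.
V ≈ 5.8 × 60^0.632 = 5.8 × 13.30 ≈ 77 kt.
77 kt falls in the Category 1 band.

1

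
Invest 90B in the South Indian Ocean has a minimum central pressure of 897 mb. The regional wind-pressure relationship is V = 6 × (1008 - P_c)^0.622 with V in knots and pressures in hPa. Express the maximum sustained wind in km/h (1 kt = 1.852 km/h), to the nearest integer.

ΔP = 1008 − 897 = 111 mb.
V ≈ 6 × 111^0.622 = 6 × 18.715 ≈ 112.290 kt.
112.290 × 1.852 ≈ 207.96 km/h → 208 km/h.

208 km/h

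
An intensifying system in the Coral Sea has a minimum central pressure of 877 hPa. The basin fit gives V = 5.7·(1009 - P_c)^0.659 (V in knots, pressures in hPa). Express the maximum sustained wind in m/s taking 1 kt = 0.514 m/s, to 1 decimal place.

ΔP = 1009 − 877 = 132 hPa.
V ≈ 5.7 × 132^0.659 = 5.7 × 24.972 ≈ 142.342 kt.
142.342 × 0.514 ≈ 73.16 m/s → 73.2 m/s.

73.2 m/s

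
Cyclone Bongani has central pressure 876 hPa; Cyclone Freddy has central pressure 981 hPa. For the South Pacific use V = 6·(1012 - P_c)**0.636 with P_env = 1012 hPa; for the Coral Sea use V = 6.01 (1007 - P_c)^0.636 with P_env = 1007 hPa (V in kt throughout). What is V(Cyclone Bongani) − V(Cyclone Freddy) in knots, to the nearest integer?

89 kt

Cyclone Bongani: ΔP = 136; V ≈ 6 × 136^0.636 ≈ 136.48 kt.
Cyclone Freddy: ΔP = 26; V ≈ 6.01 × 26^0.636 ≈ 47.73 kt.
Difference ≈ 136.48 − 47.73 = 88.75 → 89 kt.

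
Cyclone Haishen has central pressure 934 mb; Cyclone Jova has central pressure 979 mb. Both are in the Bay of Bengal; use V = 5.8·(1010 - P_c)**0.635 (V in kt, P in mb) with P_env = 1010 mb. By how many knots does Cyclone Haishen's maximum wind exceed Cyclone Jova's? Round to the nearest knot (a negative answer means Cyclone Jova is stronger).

39 kt

Cyclone Haishen: ΔP = 76; V ≈ 5.8 × 76^0.635 ≈ 90.73 kt.
Cyclone Jova: ΔP = 31; V ≈ 5.8 × 31^0.635 ≈ 51.34 kt.
Difference ≈ 90.73 − 51.34 = 39.39 → 39 kt.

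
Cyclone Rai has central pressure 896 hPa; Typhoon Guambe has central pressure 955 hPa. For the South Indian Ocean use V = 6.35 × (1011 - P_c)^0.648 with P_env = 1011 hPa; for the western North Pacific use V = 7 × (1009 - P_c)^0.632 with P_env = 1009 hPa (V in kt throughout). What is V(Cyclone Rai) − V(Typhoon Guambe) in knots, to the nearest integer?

50 kt

Cyclone Rai: ΔP = 115; V ≈ 6.35 × 115^0.648 ≈ 137.44 kt.
Typhoon Guambe: ΔP = 54; V ≈ 7 × 54^0.632 ≈ 87.09 kt.
Difference ≈ 137.44 − 87.09 = 50.35 → 50 kt.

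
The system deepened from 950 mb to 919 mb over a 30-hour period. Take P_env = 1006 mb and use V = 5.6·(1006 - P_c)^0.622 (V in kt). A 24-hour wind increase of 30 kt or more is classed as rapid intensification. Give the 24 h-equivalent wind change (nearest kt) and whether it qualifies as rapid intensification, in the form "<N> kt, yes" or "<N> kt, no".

17 kt, no

V₁: ΔP = 56, V ≈ 5.6 × 56^0.622 ≈ 68.48 kt.
V₂: ΔP = 87, V ≈ 5.6 × 87^0.622 ≈ 90.07 kt.
ΔV over 30 h = 21.59 kt → 24 h equivalent = 21.59 × 24/30 ≈ 17.27 kt.
17 kt < 30 kt ⇒ not rapid intensification.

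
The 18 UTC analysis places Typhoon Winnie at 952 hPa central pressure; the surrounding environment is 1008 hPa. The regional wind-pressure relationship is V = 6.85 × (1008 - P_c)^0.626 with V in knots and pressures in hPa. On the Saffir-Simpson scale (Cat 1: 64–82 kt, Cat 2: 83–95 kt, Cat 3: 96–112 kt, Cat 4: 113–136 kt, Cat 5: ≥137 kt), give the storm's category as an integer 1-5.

ΔP = 1008 − 952 = 56 hPa.
V ≈ 6.85 × 56^0.626 = 6.85 × 12.43 ≈ 85 kt.
85 kt falls in the Category 2 band.

2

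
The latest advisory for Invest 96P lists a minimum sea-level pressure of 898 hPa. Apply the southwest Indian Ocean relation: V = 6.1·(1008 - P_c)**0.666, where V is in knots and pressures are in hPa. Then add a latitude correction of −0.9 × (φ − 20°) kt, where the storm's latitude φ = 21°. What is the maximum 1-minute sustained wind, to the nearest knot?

139 kt

ΔP = 1008 − 898 = 110 hPa.
110^0.666 ≈ 22.886.
V ≈ 6.1 × 22.886 ≈ 139.6 kt.
Latitude correction: −0.9 × (21 − 20) = -0.9 kt.
Corrected V ≈ 138.7 kt → 139 kt.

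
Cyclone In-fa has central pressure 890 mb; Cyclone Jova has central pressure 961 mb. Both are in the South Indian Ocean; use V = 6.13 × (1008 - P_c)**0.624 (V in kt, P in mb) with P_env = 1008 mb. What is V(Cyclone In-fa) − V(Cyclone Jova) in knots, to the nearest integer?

Cyclone In-fa: ΔP = 118; V ≈ 6.13 × 118^0.624 ≈ 120.31 kt.
Cyclone Jova: ΔP = 47; V ≈ 6.13 × 47^0.624 ≈ 67.74 kt.
Difference ≈ 120.31 − 67.74 = 52.57 → 53 kt.

53 kt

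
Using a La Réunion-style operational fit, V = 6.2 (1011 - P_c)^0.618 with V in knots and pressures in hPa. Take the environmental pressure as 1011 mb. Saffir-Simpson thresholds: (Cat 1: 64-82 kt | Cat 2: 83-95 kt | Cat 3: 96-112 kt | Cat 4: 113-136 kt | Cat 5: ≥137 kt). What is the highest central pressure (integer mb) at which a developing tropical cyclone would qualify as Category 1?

967 mb

Category 1 begins at V = 64 kt.
Required ΔP = (64/6.2)^(1/0.618) = 10.323^1.618 ≈ 43.70 mb.
P_c ≤ 1011 − 43.70 = 967.30, so the highest integer P_c is 967 mb.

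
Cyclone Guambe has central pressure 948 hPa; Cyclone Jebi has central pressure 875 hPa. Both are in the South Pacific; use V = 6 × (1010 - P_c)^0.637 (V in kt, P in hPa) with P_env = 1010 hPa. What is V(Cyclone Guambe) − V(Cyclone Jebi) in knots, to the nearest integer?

-53 kt

Cyclone Guambe: ΔP = 62; V ≈ 6 × 62^0.637 ≈ 83.16 kt.
Cyclone Jebi: ΔP = 135; V ≈ 6 × 135^0.637 ≈ 136.51 kt.
Difference ≈ 83.16 − 136.51 = -53.35 → -53 kt.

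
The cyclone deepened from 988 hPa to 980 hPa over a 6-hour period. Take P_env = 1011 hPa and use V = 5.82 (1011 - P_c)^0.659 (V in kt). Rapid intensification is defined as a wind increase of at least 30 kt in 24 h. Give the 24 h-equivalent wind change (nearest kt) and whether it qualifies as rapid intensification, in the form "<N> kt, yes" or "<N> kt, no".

V₁: ΔP = 23, V ≈ 5.82 × 23^0.659 ≈ 45.95 kt.
V₂: ΔP = 31, V ≈ 5.82 × 31^0.659 ≈ 55.94 kt.
ΔV over 6 h = 9.99 kt → 24 h equivalent = 9.99 × 24/6 ≈ 39.96 kt.
40 kt ≥ 30 kt ⇒ rapid intensification.

40 kt, yes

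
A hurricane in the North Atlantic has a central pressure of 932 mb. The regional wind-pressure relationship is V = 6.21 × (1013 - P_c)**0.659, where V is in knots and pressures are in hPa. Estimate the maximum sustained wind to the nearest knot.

ΔP = 1013 − 932 = 81 mb.
81^0.659 ≈ 18.101.
V ≈ 6.21 × 18.101 ≈ 112.4 kt.

112 kt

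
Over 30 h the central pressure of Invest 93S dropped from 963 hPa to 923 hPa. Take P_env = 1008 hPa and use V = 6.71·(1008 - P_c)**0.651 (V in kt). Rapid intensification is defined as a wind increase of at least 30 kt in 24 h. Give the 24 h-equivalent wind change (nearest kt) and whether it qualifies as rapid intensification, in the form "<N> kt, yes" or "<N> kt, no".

V₁: ΔP = 45, V ≈ 6.71 × 45^0.651 ≈ 79.98 kt.
V₂: ΔP = 85, V ≈ 6.71 × 85^0.651 ≈ 121.00 kt.
ΔV over 30 h = 41.02 kt → 24 h equivalent = 41.02 × 24/30 ≈ 32.82 kt.
33 kt ≥ 30 kt ⇒ rapid intensification.

33 kt, yes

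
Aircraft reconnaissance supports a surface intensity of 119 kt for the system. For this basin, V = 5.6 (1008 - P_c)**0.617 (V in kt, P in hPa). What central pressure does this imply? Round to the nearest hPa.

ΔP = (V / 5.6)^(1/0.617) = (119/5.6)^1.621.
119/5.6 = 21.250; 21.250^1.621 ≈ 141.68 hPa.
P_c = 1008 − 141.68 = 866.32 ≈ 866 hPa.

866 hPa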